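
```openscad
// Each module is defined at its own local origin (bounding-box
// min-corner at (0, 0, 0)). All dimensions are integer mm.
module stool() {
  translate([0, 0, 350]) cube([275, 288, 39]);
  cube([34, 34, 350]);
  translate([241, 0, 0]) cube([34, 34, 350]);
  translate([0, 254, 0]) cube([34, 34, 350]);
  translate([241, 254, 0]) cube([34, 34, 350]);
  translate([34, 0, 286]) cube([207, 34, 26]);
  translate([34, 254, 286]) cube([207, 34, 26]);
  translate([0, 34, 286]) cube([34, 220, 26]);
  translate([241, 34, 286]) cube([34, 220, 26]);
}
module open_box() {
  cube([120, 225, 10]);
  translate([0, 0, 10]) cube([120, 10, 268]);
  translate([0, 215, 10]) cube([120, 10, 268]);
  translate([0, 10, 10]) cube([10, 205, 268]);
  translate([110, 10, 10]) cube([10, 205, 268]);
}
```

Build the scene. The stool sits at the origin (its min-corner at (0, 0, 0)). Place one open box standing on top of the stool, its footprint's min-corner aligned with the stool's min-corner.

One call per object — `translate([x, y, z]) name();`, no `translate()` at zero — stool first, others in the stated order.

stool();
translate([0, 0, 389]) open_box();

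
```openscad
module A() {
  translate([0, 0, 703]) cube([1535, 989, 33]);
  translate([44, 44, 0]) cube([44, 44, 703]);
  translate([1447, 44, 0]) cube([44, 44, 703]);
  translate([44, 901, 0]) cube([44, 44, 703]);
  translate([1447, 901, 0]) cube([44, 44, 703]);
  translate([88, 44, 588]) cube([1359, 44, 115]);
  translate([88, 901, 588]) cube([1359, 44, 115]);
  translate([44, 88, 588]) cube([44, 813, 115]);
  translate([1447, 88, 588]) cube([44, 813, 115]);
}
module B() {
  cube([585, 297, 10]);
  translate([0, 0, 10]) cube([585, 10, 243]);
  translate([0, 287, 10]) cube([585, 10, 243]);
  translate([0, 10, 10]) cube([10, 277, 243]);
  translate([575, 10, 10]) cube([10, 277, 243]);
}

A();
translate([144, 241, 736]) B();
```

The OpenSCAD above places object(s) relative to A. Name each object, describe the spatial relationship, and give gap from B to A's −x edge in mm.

A is a table. B is an open box. The open box is on top of the table. The gap from the open box to the table's −x edge is 144 mm.

The open box's min-x is at 144; the table's min-x is 0; gap = 144 mm.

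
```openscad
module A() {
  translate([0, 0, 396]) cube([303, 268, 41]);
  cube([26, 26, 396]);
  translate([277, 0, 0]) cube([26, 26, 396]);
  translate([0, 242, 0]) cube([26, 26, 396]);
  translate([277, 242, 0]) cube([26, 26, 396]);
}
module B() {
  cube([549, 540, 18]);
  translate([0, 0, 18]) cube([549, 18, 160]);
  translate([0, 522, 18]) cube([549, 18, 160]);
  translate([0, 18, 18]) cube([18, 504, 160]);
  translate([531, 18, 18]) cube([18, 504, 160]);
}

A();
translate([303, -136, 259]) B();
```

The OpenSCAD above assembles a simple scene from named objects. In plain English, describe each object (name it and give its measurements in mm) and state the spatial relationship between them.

A is a simple wooden stool: a rectangular seat 303 mm (x) by 268 mm (y), 41 mm thick, top face at z = 437 mm, on four square legs, each 26×26 mm in cross-section. The legs rest on z = 0, each flush with a corner of the seat.

B is an open-topped rectangular box: outside dimensions 549×540×178 mm, with a uniform wall and base thickness of 18 mm. The base is a full 549×540 slab on the floor; four walls sit on top of the base. The front and back walls (the −y and +y sides) span the full width; the two side walls fit between them.

The open box is beside the stool with their tops flush at z = 437.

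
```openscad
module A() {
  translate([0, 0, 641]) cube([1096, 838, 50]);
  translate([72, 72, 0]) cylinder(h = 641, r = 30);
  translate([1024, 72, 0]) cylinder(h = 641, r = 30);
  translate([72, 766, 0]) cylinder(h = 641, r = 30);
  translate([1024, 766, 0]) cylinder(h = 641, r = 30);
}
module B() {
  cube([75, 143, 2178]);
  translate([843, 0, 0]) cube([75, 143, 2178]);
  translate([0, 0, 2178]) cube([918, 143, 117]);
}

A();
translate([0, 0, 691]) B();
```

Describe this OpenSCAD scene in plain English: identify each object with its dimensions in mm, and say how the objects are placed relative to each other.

A is a table with a 1096×838 mm rectangular top, 50 mm thick, top surface at z = 691 mm, supported by four round legs of 60 mm diameter, each leg's bounding box inset 42 mm from the nearest pair of top edges, running from the floor.

B is a rectangular door frame: two vertical jambs of 75×143 mm section, 2178 mm tall, with a clear opening 768 mm wide between their inner faces. A header 117 mm tall and 143 mm deep lies on top of the jambs and spans the full outside width.

The door frame is on top of the table.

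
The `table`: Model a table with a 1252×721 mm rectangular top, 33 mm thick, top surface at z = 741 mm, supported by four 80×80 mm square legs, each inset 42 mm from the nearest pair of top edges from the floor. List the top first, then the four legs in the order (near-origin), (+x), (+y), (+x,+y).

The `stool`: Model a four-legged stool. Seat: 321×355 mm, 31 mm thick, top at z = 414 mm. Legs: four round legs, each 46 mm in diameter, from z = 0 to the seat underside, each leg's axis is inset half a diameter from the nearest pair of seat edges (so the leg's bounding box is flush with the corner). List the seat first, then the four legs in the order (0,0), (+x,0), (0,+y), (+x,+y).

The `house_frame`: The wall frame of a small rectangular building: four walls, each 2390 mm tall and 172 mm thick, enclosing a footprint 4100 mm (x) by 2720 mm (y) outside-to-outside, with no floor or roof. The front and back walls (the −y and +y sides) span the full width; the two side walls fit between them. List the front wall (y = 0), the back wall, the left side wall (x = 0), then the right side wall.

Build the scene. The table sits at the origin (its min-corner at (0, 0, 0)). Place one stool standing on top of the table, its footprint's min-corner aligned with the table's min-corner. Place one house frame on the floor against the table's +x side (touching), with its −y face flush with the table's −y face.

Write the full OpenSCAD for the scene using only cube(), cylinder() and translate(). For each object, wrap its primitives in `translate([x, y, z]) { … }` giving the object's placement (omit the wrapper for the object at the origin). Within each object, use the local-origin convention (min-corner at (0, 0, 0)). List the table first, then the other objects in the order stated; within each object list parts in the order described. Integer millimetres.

translate([0, 0, 708]) cube([1252, 721, 33]);
translate([42, 42, 0]) cube([80, 80, 708]);
translate([1130, 42, 0]) cube([80, 80, 708]);
translate([42, 599, 0]) cube([80, 80, 708]);
translate([1130, 599, 0]) cube([80, 80, 708]);
translate([0, 0, 741]) {
  translate([0, 0, 383]) cube([321, 355, 31]);
  translate([23, 23, 0]) cylinder(h = 383, r = 23);
  translate([298, 23, 0]) cylinder(h = 383, r = 23);
  translate([23, 332, 0]) cylinder(h = 383, r = 23);
  translate([298, 332, 0]) cylinder(h = 383, r = 23);
}
translate([1252, 0, 0]) {
  cube([4100, 172, 2390]);
  translate([0, 2548, 0]) cube([4100, 172, 2390]);
  translate([0, 172, 0]) cube([172, 2376, 2390]);
  translate([3928, 172, 0]) cube([172, 2376, 2390]);
}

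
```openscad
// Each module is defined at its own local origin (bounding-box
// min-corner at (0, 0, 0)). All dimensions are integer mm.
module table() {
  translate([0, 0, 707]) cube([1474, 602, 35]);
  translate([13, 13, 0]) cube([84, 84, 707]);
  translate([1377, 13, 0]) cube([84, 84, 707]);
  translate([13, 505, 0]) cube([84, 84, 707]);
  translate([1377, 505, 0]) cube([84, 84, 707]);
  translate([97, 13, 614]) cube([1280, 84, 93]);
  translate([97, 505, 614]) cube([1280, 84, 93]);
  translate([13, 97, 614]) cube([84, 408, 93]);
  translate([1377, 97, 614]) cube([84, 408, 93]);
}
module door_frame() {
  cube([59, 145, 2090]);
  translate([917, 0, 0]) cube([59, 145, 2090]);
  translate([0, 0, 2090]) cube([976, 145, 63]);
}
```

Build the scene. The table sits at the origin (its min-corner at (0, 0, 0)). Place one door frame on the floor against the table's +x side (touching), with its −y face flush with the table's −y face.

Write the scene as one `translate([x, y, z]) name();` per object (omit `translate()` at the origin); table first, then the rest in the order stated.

table();
translate([1474, 0, 0]) door_frame();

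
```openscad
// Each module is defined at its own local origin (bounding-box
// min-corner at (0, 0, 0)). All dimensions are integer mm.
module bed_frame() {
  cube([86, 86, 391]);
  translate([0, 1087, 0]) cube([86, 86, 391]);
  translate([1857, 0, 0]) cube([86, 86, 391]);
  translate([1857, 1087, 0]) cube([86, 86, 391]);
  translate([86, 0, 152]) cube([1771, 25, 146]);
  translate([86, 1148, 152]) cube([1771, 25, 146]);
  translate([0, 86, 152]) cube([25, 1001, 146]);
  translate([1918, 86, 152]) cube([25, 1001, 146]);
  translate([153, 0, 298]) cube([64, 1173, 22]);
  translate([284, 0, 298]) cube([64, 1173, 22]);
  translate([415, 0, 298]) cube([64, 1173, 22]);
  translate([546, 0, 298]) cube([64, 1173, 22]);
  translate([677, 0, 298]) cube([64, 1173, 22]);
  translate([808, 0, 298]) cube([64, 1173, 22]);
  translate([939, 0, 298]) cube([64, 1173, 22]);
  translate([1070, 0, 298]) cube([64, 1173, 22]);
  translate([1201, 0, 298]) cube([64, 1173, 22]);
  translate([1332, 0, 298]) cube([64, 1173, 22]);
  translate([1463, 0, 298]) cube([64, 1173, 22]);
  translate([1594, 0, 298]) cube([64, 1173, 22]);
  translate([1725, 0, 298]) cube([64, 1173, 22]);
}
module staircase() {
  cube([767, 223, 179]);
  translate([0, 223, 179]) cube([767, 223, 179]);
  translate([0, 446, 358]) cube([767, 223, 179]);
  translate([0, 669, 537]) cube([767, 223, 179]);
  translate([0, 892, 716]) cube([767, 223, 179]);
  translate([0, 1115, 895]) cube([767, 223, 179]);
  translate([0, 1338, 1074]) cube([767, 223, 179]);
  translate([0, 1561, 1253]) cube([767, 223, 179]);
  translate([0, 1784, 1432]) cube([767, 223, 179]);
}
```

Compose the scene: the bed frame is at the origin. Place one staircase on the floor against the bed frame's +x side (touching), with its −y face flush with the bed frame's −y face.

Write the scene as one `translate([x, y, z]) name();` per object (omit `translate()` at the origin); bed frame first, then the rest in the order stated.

bed_frame();
translate([1943, 0, 0]) staircase();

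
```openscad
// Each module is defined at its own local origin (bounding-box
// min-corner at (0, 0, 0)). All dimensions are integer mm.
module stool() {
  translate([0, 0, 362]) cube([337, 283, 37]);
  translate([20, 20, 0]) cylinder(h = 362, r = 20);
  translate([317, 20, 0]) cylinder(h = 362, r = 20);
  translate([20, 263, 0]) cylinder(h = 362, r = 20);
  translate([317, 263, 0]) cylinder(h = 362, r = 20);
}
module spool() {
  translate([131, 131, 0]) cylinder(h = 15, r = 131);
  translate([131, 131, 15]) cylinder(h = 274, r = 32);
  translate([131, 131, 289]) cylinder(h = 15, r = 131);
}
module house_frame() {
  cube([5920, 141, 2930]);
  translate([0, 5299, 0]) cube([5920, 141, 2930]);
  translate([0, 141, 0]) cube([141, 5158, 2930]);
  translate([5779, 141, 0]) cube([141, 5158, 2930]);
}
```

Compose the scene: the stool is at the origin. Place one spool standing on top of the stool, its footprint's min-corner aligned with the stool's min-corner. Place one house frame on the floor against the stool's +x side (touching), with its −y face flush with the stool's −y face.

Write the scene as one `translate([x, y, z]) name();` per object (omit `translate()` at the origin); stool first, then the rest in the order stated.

stool();
translate([0, 0, 399]) spool();
translate([337, 0, 0]) house_frame();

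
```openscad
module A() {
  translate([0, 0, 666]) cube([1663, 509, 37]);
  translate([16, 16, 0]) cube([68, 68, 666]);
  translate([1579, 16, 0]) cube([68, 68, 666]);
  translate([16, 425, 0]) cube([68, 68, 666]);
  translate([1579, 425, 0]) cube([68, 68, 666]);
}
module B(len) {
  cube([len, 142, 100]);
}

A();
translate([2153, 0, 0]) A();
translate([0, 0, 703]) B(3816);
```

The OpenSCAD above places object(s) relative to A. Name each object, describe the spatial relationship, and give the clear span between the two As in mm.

A is a table. B is a beam. A beam spans the tops of two tables. The clear span between the two tables is 490 mm.

Second table starts at x = 2153; first ends at x = 1663; clear span = 2153 − 1663 = 490 mm.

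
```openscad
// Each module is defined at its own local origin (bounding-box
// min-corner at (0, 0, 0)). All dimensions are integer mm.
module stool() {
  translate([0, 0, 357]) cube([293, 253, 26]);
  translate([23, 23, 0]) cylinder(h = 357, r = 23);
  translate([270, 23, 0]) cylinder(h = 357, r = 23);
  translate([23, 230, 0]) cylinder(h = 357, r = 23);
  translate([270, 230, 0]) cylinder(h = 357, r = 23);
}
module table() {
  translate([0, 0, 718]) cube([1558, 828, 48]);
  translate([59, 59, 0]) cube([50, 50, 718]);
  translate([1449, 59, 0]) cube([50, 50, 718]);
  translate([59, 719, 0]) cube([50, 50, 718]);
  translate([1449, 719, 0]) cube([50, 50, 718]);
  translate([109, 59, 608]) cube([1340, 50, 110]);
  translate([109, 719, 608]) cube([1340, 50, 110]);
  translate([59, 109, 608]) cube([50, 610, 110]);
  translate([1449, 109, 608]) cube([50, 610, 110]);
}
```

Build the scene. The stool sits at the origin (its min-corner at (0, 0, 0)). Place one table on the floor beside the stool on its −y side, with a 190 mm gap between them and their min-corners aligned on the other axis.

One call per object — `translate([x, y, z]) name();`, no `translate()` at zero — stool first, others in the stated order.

stool();
translate([0, -1018, 0]) table();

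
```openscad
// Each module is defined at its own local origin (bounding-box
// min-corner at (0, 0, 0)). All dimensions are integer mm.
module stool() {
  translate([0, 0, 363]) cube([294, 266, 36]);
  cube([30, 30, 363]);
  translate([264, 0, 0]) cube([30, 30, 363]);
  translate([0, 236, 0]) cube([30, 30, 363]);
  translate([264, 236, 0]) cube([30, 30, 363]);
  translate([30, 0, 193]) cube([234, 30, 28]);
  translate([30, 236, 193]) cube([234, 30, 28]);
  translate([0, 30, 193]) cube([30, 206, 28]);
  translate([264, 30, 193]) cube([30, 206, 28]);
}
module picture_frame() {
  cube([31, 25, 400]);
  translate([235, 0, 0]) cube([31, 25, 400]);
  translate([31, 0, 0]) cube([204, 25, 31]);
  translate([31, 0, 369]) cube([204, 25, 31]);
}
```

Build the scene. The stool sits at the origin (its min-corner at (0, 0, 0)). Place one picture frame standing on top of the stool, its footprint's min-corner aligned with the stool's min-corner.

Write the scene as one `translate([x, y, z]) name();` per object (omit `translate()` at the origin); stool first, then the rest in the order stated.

stool();
translate([0, 0, 399]) picture_frame();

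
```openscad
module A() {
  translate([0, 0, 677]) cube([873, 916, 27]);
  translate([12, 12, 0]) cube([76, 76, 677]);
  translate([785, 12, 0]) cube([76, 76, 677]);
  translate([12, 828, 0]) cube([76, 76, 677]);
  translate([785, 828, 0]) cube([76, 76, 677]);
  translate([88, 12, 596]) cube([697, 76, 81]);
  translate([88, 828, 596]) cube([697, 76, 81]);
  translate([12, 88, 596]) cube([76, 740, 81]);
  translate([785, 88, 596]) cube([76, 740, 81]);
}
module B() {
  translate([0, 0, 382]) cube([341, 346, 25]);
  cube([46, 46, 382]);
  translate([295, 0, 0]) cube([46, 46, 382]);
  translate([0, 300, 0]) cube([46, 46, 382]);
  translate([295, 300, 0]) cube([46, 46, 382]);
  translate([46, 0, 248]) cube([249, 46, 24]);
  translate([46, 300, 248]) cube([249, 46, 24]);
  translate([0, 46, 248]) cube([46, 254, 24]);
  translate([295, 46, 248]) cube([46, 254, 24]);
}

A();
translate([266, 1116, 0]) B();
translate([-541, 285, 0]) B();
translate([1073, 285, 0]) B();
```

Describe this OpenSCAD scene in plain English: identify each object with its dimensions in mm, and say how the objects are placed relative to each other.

A is a rectangular dining table. The top is 873×916×27 mm with its upper surface at z = 704 mm. It stands on four 76×76 mm square legs, each inset 12 mm from the nearest pair of top edges, running from the floor to the underside of the top. Four apron rails, 76 mm thick and 81 mm tall, run between adjacent legs with their top edges flush with the underside of the top and their outer faces flush with the legs' outer faces.

B is a four-legged stool. The seat is 341×346 mm, 25 mm thick, top at z = 407 mm. It stands on four square legs, each 46×46 mm in cross-section, from z = 0 to the seat underside, each flush with a corner of the seat. Four stretchers, 46 mm wide and 24 mm tall, connect adjacent legs with their undersides at z = 248 mm, each running between the inner faces of the legs it joins and aligned with the legs' outer faces on the other axis.

Three stools sit around the table at the +y, −x, +x sides.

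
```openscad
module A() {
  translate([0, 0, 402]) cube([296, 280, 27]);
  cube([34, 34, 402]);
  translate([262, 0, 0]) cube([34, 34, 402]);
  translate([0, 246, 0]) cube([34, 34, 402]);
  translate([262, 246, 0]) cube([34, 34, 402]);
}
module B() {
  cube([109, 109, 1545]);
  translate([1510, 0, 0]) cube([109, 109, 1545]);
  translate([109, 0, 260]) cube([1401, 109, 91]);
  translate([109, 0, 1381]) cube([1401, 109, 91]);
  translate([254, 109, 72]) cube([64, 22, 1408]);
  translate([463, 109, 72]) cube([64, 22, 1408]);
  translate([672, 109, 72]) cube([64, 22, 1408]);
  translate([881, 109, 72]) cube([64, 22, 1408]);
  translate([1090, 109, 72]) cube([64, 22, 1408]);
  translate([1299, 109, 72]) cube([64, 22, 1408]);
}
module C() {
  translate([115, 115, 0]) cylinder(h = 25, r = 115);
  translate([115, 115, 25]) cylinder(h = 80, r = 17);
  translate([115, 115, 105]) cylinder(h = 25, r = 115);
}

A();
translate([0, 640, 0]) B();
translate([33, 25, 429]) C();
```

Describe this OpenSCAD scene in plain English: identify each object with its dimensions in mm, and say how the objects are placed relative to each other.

A is a four-legged stool. The seat is 296×280 mm, 27 mm thick, top at z = 429 mm. It stands on four square legs, each 34×34 mm in cross-section, from z = 0 to the seat underside, each flush with a corner of the seat.

B is a fence section. Two 109×109 mm posts, 1545 mm tall, stand on the floor with a clear span of 1401 mm between their inner faces. Two horizontal rails of 109×91 mm section span the gap between the posts with their undersides at z = 260 mm and z = 1381 mm, flush with the posts' −y face. 6 pickets, each 64 mm wide, 22 mm thick and 1408 mm tall, are fixed to the +y face of the rails with their bottoms at z = 72 mm, evenly spaced across the span with equal gaps (rounded down to the nearest mm) at the −x end and between each pair — any rounding remainder accumulates at the +x end.

C is a spool: two coaxial disc flanges of radius 115 mm and thickness 25 mm, joined by a core cylinder of radius 17 mm and height 80 mm. The lower flange rests on z = 0 and the three cylinders share a vertical axis.

The fence section is on the floor beside the stool on its +y side. The spool is on top of the stool, centred.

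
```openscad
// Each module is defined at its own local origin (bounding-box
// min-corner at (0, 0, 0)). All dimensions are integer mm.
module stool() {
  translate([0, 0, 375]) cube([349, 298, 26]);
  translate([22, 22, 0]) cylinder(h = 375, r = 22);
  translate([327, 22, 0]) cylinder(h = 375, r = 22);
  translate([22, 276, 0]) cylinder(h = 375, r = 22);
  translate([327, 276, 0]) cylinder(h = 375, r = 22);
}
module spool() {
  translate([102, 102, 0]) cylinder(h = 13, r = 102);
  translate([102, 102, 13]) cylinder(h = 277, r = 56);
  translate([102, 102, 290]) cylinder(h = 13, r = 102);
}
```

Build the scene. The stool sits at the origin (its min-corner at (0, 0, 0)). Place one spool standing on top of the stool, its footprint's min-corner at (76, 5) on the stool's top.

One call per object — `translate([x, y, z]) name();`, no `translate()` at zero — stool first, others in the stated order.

stool();
translate([76, 5, 401]) spool();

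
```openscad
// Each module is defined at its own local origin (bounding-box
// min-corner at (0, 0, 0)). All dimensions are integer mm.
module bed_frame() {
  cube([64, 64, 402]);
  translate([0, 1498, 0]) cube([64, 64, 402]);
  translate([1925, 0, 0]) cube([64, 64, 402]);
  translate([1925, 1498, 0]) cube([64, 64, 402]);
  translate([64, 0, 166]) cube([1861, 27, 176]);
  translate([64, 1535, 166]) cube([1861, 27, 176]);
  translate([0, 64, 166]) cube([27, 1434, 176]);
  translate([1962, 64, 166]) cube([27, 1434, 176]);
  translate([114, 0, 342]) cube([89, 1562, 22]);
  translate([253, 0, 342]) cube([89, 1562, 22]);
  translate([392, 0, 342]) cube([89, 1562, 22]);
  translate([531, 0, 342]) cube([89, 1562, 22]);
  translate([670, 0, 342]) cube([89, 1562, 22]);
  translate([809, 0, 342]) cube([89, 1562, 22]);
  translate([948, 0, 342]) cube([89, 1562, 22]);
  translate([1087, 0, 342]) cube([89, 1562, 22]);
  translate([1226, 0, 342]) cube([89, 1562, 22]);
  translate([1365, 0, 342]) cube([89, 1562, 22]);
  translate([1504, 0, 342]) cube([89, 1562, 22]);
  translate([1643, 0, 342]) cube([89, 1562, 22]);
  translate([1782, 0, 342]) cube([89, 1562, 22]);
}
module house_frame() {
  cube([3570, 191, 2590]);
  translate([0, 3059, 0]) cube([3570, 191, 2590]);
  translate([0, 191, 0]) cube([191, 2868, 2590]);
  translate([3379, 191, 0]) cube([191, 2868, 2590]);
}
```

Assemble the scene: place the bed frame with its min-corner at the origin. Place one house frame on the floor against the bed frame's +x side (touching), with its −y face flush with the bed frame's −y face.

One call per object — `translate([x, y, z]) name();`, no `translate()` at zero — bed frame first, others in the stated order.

bed_frame();
translate([1989, 0, 0]) house_frame();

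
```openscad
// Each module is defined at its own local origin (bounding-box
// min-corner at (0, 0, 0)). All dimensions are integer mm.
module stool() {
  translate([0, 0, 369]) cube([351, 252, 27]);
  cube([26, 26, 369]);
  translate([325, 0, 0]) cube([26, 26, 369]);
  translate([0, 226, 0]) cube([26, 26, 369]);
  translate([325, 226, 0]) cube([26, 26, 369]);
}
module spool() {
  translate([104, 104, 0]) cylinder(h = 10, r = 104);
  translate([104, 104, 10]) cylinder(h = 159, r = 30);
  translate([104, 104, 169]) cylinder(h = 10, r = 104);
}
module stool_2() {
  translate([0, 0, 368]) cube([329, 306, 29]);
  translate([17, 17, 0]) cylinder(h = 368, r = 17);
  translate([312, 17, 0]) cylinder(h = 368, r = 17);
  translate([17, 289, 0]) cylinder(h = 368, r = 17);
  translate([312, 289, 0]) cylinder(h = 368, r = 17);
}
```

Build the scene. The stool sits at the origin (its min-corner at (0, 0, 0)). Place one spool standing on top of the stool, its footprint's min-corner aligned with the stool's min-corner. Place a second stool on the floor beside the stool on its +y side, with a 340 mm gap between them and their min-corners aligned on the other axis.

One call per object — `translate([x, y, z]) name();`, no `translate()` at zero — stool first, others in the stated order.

stool();
translate([0, 0, 396]) spool();
translate([0, 592, 0]) stool_2();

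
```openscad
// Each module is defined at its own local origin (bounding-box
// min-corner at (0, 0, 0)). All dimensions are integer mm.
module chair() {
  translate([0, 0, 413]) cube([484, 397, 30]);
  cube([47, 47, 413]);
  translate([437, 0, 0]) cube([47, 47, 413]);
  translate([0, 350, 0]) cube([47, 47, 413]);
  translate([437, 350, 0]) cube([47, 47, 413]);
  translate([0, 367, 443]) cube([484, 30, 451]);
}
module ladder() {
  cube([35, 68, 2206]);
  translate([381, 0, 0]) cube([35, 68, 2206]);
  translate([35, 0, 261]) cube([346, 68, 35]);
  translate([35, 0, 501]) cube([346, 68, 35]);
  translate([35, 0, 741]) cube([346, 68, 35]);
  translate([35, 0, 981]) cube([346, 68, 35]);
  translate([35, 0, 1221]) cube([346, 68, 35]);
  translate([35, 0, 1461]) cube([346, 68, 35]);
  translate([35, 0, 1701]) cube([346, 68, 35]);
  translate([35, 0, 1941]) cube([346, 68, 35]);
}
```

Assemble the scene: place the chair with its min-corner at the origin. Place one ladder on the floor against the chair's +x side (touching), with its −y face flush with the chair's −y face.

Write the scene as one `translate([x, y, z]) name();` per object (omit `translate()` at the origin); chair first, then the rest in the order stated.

chair();
translate([484, 0, 0]) ladder();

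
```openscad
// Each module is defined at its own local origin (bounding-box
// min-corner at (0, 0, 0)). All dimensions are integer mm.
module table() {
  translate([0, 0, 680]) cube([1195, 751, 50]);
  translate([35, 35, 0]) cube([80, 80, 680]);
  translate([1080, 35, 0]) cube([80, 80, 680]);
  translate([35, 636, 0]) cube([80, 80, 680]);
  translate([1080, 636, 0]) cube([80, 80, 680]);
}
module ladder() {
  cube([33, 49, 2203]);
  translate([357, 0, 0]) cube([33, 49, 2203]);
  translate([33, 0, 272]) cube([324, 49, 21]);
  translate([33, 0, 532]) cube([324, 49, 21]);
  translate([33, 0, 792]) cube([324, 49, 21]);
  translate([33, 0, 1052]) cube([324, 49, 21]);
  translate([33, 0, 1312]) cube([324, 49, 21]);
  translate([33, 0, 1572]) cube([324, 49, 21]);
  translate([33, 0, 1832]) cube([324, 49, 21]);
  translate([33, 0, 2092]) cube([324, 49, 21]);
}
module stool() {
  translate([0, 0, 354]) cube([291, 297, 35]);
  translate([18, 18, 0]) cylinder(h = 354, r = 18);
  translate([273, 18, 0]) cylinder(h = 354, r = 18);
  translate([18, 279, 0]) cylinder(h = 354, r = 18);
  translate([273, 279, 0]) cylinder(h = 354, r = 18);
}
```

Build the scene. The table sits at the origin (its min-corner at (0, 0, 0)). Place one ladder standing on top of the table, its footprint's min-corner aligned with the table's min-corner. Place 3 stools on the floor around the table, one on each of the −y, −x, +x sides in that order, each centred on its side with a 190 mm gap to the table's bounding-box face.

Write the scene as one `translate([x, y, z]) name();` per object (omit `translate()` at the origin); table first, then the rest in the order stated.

table();
translate([0, 0, 730]) ladder();
translate([452, -487, 0]) stool();
translate([-481, 227, 0]) stool();
translate([1385, 227, 0]) stool();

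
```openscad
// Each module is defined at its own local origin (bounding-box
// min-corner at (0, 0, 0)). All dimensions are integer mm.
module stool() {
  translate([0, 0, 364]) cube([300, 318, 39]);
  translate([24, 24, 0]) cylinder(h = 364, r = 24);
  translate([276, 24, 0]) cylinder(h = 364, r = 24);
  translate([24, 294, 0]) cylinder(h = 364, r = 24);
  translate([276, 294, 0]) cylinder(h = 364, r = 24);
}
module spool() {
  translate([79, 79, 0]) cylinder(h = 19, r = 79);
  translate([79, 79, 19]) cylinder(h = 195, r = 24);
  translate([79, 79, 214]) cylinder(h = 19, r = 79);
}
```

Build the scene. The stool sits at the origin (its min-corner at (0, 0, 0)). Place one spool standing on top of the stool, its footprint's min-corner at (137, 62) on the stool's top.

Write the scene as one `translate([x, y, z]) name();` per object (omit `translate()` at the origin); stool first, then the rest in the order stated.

stool();
translate([137, 62, 403]) spool();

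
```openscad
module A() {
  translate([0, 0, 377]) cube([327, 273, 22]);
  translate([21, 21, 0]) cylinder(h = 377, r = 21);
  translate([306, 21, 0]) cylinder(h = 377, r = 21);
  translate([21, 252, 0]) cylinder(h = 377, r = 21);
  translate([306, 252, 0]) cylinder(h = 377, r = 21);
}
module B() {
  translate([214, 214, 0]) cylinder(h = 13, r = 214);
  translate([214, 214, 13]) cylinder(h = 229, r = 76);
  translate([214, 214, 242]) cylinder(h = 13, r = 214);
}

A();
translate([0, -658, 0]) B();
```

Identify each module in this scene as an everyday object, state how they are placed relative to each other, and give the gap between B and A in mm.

A is a stool. B is a spool. The spool is on the floor beside the stool on its −y side. The gap between the spool and the stool is 230 mm.

The spool's nearest face is 230 mm from the stool's −y face.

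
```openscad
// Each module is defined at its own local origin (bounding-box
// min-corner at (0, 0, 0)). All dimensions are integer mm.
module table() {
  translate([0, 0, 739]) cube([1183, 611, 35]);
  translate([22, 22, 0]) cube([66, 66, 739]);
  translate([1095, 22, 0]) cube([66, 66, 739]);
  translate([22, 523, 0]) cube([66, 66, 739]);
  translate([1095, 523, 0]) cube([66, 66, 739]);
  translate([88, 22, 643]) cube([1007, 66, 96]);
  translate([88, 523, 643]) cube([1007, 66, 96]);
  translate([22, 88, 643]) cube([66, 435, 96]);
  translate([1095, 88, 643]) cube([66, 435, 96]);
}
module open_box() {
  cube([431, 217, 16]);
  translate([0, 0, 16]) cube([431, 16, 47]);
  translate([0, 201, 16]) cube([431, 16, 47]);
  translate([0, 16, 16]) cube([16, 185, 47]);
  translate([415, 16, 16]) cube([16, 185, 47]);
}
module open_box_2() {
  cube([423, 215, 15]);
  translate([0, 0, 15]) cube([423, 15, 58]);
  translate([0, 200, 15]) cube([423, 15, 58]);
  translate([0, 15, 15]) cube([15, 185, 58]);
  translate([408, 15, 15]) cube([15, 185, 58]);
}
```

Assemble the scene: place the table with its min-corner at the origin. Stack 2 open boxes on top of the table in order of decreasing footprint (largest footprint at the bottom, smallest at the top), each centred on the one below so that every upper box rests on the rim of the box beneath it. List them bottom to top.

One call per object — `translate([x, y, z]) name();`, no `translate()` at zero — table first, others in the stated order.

table();
translate([376, 197, 774]) open_box();
translate([380, 198, 837]) open_box_2();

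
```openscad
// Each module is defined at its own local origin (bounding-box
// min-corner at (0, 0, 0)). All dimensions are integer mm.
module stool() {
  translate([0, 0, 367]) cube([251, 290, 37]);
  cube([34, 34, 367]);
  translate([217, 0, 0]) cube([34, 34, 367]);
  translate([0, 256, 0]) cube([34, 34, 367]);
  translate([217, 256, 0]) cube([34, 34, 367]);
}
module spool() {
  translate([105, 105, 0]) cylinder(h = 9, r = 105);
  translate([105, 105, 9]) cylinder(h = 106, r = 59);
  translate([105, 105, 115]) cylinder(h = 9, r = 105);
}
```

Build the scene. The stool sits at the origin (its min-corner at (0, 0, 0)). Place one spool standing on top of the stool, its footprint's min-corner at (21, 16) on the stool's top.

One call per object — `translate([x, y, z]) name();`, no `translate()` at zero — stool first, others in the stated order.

stool();
translate([21, 16, 404]) spool();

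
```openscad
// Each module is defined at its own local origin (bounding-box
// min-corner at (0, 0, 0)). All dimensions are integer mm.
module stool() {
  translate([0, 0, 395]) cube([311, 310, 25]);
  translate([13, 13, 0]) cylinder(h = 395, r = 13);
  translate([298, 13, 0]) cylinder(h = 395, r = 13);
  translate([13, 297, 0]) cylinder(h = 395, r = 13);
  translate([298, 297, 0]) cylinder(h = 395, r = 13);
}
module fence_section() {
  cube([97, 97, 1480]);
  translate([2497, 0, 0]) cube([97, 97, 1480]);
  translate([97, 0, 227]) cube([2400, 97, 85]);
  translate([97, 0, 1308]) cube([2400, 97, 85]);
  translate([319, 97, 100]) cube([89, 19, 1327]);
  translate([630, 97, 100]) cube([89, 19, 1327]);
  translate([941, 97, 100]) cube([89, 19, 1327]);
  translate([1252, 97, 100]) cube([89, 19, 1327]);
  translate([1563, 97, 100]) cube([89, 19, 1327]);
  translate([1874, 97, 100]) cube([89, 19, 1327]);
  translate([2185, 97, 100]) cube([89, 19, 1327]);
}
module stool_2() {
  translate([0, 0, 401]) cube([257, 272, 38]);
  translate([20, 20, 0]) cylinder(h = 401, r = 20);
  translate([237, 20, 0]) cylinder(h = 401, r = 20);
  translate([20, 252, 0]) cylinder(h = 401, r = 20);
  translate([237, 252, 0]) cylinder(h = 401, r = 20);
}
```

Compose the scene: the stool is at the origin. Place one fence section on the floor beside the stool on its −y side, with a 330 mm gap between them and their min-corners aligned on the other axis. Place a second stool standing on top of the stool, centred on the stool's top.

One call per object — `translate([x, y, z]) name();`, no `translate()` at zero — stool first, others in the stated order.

stool();
translate([0, -446, 0]) fence_section();
translate([27, 19, 420]) stool_2();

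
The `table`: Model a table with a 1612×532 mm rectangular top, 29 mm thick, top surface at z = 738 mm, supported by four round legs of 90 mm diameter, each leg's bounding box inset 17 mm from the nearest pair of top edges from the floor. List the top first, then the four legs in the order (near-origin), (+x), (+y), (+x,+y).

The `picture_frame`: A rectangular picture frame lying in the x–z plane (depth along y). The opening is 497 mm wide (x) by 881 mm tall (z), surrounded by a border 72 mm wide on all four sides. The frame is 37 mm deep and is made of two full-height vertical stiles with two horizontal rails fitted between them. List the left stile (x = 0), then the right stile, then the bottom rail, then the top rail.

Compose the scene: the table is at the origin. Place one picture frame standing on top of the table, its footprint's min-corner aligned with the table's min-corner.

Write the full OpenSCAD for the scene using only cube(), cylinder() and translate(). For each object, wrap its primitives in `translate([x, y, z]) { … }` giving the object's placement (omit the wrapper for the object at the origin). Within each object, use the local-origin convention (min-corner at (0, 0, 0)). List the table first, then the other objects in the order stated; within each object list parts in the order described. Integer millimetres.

translate([0, 0, 709]) cube([1612, 532, 29]);
translate([62, 62, 0]) cylinder(h = 709, r = 45);
translate([1550, 62, 0]) cylinder(h = 709, r = 45);
translate([62, 470, 0]) cylinder(h = 709, r = 45);
translate([1550, 470, 0]) cylinder(h = 709, r = 45);
translate([0, 0, 738]) {
  cube([72, 37, 1025]);
  translate([569, 0, 0]) cube([72, 37, 1025]);
  translate([72, 0, 0]) cube([497, 37, 72]);
  translate([72, 0, 953]) cube([497, 37, 72]);
}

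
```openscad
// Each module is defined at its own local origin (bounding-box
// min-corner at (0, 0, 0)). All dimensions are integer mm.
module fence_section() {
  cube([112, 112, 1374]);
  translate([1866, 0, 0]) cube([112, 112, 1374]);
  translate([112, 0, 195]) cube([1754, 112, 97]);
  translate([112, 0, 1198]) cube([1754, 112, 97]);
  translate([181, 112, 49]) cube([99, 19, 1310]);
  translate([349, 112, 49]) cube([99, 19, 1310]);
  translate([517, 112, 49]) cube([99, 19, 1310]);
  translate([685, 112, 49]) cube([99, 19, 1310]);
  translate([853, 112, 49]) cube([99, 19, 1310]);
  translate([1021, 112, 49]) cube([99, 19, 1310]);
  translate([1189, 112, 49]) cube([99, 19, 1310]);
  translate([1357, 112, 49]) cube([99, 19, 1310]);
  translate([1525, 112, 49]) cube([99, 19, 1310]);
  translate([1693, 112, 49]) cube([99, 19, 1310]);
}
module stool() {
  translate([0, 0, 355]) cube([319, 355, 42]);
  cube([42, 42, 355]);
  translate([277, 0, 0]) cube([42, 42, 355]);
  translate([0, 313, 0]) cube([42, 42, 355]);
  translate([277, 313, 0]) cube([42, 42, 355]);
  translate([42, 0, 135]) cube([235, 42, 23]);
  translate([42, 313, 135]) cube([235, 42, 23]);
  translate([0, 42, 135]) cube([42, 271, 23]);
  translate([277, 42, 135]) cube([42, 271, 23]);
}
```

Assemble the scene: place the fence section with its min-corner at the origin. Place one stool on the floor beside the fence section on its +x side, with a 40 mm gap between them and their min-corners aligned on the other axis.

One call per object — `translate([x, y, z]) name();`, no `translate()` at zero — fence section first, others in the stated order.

fence_section();
translate([2018, 0, 0]) stool();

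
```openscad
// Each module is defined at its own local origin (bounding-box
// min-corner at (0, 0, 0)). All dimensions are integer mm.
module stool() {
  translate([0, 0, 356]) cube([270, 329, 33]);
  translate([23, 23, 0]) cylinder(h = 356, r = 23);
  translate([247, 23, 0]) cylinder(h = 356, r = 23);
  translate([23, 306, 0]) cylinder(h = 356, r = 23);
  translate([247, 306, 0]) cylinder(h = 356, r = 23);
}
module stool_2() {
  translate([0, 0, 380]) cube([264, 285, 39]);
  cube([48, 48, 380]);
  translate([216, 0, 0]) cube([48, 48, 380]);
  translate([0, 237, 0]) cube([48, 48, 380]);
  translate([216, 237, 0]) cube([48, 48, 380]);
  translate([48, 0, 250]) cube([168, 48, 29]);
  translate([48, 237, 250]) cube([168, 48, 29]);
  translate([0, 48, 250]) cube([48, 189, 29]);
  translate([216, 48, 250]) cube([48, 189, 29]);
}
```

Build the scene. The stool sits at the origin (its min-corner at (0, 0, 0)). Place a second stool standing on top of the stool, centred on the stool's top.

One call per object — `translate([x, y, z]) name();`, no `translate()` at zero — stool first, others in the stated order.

stool();
translate([3, 22, 389]) stool_2();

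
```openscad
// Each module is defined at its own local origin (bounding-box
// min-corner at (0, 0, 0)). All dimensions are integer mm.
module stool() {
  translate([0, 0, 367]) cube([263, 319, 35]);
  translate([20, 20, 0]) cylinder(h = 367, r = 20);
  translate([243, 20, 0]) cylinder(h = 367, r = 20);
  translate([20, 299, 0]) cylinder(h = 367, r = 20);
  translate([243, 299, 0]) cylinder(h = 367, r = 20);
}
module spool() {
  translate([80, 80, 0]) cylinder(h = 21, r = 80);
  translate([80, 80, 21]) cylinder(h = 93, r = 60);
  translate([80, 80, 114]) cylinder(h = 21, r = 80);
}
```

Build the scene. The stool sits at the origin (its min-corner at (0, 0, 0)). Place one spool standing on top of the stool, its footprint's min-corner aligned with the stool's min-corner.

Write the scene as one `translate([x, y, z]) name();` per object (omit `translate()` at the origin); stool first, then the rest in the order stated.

stool();
translate([0, 0, 402]) spool();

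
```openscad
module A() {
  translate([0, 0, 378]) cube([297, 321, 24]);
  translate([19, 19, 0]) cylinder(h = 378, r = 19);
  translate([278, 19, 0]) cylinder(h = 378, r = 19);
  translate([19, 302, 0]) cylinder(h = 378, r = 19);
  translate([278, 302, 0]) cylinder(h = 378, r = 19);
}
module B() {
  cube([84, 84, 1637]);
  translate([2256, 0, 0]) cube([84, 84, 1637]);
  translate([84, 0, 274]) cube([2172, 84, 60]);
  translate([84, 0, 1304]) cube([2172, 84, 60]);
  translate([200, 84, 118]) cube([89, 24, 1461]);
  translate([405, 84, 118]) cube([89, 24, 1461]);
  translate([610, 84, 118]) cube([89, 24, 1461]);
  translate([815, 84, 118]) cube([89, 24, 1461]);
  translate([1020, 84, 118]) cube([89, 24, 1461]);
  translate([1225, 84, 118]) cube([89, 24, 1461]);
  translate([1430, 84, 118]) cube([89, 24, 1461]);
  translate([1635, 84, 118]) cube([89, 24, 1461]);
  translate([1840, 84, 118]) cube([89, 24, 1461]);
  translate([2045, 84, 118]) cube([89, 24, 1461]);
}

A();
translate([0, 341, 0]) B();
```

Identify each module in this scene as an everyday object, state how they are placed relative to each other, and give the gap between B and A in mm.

The fence section's nearest face is 20 mm from the stool's +y face.

A is a stool. B is a fence section. The fence section is on the floor beside the stool on its +y side. The gap between the fence section and the stool is 20 mm.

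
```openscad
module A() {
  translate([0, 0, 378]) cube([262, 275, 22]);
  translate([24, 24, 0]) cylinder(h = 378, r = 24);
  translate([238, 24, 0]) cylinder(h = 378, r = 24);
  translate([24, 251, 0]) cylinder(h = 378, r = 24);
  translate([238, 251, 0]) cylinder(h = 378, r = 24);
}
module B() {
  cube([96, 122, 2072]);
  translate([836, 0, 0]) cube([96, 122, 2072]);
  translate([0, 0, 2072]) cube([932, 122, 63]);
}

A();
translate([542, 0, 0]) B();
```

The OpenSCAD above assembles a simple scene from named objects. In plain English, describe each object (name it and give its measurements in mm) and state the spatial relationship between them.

A is a four-legged stool. The seat is a 262×275×22 mm slab whose top surface is at z = 400 mm; four round legs, each 48 mm in diameter, run from the floor (z = 0) to the underside of the seat, each leg's axis is inset half a diameter from the nearest pair of seat edges (so the leg's bounding box is flush with the corner).

B is a rectangular door frame: two vertical jambs of 96×122 mm section, 2072 mm tall, with a clear opening 740 mm wide between their inner faces. A header 63 mm tall and 122 mm deep lies on top of the jambs and spans the full outside width.

The door frame is on the floor beside the stool on its +x side.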